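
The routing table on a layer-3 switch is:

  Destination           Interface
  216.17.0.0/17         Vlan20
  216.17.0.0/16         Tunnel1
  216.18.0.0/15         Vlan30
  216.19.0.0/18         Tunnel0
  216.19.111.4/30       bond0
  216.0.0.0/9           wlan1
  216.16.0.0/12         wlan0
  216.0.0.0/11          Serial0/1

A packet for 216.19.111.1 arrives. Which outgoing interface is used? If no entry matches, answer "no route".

Vlan30

Routes whose prefix contains 216.19.111.1:
  216.0.0.0/9 (216.0.0.0 - 216.127.255.255) -> wlan1
  216.0.0.0/11 (216.0.0.0 - 216.31.255.255) -> Serial0/1
  216.16.0.0/12 (216.16.0.0 - 216.31.255.255) -> wlan0
  216.18.0.0/15 (216.18.0.0 - 216.19.255.255) -> Vlan30
More-specific entries that do NOT match:
  216.19.111.4/30 (216.19.111.4 - 216.19.111.7) does not contain 216.19.111.1
  216.19.0.0/18 (216.19.0.0 - 216.19.63.255) does not contain 216.19.111.1
  216.17.0.0/17 (216.17.0.0 - 216.17.127.255) does not contain 216.19.111.1
  216.17.0.0/16 (216.17.0.0 - 216.17.255.255) does not contain 216.19.111.1
Longest matching prefix is /15 -> interface Vlan30.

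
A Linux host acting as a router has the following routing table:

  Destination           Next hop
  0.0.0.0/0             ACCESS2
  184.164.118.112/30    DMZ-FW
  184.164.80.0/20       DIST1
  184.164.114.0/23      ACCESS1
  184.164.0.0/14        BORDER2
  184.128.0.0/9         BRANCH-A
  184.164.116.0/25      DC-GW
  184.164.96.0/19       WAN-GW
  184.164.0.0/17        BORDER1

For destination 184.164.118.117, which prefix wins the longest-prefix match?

Entries matching 184.164.118.117:
  0.0.0.0/0 (default, matches everything)
  184.128.0.0/9 (184.128.0.0 - 184.255.255.255)
  184.164.0.0/14 (184.164.0.0 - 184.167.255.255)
  184.164.0.0/17 (184.164.0.0 - 184.164.127.255)
  184.164.96.0/19 (184.164.96.0 - 184.164.127.255)
Most specific is 184.164.96.0/19.

184.164.96.0/19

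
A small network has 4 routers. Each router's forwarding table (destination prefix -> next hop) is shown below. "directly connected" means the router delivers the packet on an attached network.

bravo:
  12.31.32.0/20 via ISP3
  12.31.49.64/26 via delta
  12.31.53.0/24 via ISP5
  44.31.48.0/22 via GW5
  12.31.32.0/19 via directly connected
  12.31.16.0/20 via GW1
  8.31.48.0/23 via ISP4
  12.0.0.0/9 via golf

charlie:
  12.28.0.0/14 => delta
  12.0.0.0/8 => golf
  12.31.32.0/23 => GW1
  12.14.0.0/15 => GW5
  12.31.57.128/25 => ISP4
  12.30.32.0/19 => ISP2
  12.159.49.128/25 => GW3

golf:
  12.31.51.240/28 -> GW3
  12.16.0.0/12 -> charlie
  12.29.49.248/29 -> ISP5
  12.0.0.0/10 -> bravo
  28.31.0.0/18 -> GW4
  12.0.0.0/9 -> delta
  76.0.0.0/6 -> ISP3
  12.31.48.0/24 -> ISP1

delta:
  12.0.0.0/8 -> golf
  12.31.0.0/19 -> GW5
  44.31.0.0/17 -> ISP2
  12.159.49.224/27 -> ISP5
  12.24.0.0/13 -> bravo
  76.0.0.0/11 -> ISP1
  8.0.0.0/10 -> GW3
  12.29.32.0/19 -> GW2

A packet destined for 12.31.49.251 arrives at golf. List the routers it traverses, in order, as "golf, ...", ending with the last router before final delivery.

golf, charlie, delta, bravo

At golf: longest match for 12.31.49.251 is 12.16.0.0/12 -> charlie
At charlie: longest match for 12.31.49.251 is 12.28.0.0/14 -> delta
At delta: longest match for 12.31.49.251 is 12.24.0.0/13 -> bravo
At bravo: longest match for 12.31.49.251 is 12.31.32.0/19 -> directly connected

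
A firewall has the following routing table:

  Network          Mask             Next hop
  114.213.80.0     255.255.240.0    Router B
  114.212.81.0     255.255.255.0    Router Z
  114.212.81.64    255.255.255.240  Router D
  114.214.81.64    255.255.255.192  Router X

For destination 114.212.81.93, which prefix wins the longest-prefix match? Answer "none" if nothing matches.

Entries matching 114.212.81.93:
  114.212.81.0/24 (114.212.81.0 - 114.212.81.255)
Most specific is 114.212.81.0/24.

114.212.81.0/24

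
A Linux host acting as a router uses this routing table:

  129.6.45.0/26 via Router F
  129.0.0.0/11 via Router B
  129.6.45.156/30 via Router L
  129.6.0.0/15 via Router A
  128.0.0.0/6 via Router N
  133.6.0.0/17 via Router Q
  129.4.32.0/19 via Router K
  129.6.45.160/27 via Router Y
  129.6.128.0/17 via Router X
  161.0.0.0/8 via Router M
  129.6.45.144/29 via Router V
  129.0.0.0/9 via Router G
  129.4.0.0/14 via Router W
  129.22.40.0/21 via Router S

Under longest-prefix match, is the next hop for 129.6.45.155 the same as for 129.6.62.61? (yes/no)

129.6.45.155: longest match 129.6.0.0/15 -> Router A
129.6.62.61: longest match 129.6.0.0/15 -> Router A

yes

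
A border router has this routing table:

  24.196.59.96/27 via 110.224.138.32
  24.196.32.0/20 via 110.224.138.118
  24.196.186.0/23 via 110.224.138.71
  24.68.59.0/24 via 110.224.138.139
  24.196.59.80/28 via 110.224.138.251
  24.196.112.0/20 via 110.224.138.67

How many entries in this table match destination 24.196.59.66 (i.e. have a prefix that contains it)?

No listed prefix contains 24.196.59.66.
Total matching entries: 0.

0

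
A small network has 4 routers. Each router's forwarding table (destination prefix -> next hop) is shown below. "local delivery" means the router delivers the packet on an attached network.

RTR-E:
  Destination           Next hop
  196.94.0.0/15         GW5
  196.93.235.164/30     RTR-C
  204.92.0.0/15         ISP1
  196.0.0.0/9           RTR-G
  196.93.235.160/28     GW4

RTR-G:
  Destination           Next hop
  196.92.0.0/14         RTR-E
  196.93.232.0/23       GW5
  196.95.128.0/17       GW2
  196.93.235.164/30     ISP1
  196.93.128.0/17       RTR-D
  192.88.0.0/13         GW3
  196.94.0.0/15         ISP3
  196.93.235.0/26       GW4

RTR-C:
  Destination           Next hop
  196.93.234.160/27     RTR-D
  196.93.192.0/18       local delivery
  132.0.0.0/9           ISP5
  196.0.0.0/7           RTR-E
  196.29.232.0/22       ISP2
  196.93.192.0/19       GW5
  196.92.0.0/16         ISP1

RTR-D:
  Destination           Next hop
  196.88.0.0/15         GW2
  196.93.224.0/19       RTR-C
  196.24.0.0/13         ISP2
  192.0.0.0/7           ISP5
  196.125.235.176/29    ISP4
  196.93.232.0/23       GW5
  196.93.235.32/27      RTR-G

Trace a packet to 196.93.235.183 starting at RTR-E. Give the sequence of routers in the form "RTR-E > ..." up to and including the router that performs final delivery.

At RTR-E: longest match for 196.93.235.183 is 196.0.0.0/9 -> RTR-G
At RTR-G: longest match for 196.93.235.183 is 196.93.128.0/17 -> RTR-D
At RTR-D: longest match for 196.93.235.183 is 196.93.224.0/19 -> RTR-C
At RTR-C: longest match for 196.93.235.183 is 196.93.192.0/18 -> local delivery

RTR-E > RTR-G > RTR-D > RTR-C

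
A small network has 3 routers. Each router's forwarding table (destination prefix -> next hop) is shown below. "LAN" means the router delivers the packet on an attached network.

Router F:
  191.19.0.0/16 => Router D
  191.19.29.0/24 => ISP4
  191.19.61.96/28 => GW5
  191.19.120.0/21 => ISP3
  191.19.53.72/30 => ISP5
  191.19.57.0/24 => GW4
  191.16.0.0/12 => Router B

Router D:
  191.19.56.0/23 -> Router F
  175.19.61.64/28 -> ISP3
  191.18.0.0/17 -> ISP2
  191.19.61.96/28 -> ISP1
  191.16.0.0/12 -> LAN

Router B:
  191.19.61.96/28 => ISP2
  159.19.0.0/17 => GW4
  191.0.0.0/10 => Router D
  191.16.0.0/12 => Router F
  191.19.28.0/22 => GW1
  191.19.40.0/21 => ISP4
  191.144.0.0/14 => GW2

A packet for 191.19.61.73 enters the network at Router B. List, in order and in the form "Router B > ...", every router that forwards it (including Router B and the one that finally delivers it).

Router B > Router F > Router D

At Router B: longest match for 191.19.61.73 is 191.16.0.0/12 -> Router F
At Router F: longest match for 191.19.61.73 is 191.19.0.0/16 -> Router D
At Router D: longest match for 191.19.61.73 is 191.16.0.0/12 -> LAN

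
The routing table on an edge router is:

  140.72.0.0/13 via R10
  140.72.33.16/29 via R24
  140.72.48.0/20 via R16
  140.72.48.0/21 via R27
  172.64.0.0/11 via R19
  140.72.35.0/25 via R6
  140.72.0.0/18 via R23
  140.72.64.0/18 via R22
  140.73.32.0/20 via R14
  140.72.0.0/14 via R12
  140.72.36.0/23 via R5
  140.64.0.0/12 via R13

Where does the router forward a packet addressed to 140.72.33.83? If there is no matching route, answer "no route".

R23

Routes whose prefix contains 140.72.33.83:
  140.64.0.0/12 (140.64.0.0 - 140.79.255.255) -> R13
  140.72.0.0/13 (140.72.0.0 - 140.79.255.255) -> R10
  140.72.0.0/14 (140.72.0.0 - 140.75.255.255) -> R12
  140.72.0.0/18 (140.72.0.0 - 140.72.63.255) -> R23
More-specific entries that do NOT match:
  140.72.33.16/29 (140.72.33.16 - 140.72.33.23) does not contain 140.72.33.83
  140.72.35.0/25 (140.72.35.0 - 140.72.35.127) does not contain 140.72.33.83
  140.72.36.0/23 (140.72.36.0 - 140.72.37.255) does not contain 140.72.33.83
  140.72.48.0/21 (140.72.48.0 - 140.72.55.255) does not contain 140.72.33.83
  140.72.48.0/20 (140.72.48.0 - 140.72.63.255) does not contain 140.72.33.83
  140.73.32.0/20 (140.73.32.0 - 140.73.47.255) does not contain 140.72.33.83
Longest matching prefix is /18 -> next hop R23.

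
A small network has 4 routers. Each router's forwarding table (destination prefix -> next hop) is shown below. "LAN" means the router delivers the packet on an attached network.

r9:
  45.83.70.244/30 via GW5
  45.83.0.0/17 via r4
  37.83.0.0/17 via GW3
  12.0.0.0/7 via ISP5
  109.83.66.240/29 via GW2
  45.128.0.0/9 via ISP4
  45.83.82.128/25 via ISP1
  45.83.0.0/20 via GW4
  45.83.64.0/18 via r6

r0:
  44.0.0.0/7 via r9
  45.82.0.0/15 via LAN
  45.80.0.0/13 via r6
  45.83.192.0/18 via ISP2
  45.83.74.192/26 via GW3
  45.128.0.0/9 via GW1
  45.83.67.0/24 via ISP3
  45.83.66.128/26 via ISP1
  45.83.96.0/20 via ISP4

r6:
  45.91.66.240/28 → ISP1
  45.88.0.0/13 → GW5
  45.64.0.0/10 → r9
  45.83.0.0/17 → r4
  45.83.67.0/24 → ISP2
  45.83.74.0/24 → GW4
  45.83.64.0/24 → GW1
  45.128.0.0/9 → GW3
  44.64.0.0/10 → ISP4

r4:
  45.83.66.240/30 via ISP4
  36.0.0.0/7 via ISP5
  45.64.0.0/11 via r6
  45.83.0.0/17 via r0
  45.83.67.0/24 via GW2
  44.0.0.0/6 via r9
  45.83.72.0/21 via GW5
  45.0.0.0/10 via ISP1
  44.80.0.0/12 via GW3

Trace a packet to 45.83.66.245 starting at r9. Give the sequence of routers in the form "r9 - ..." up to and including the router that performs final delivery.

At r9: longest match for 45.83.66.245 is 45.83.64.0/18 -> r6
At r6: longest match for 45.83.66.245 is 45.83.0.0/17 -> r4
At r4: longest match for 45.83.66.245 is 45.83.0.0/17 -> r0
At r0: longest match for 45.83.66.245 is 45.82.0.0/15 -> LAN

r9 - r6 - r4 - r0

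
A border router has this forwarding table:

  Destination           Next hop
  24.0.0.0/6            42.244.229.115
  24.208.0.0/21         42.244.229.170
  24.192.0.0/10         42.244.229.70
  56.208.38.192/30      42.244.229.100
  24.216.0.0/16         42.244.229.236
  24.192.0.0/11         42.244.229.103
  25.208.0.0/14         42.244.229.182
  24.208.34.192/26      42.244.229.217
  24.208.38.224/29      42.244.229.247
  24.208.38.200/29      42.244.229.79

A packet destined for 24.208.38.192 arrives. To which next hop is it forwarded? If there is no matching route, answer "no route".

Routes whose prefix contains 24.208.38.192:
  24.0.0.0/6 (24.0.0.0 - 27.255.255.255) -> 42.244.229.115
  24.192.0.0/10 (24.192.0.0 - 24.255.255.255) -> 42.244.229.70
  24.192.0.0/11 (24.192.0.0 - 24.223.255.255) -> 42.244.229.103
More-specific entries that do NOT match:
  56.208.38.192/30 (56.208.38.192 - 56.208.38.195) does not contain 24.208.38.192
  24.208.38.224/29 (24.208.38.224 - 24.208.38.231) does not contain 24.208.38.192
  24.208.38.200/29 (24.208.38.200 - 24.208.38.207) does not contain 24.208.38.192
  24.208.34.192/26 (24.208.34.192 - 24.208.34.255) does not contain 24.208.38.192
  24.208.0.0/21 (24.208.0.0 - 24.208.7.255) does not contain 24.208.38.192
  24.216.0.0/16 (24.216.0.0 - 24.216.255.255) does not contain 24.208.38.192
  25.208.0.0/14 (25.208.0.0 - 25.211.255.255) does not contain 24.208.38.192
Longest matching prefix is /11 -> next hop 42.244.229.103.

42.244.229.103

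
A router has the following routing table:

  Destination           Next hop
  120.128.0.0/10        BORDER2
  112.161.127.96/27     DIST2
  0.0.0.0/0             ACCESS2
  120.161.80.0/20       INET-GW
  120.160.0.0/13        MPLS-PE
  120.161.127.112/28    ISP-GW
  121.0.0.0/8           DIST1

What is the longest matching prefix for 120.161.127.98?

120.160.0.0/13

Entries matching 120.161.127.98:
  0.0.0.0/0 (default, matches everything)
  120.128.0.0/10 (120.128.0.0 - 120.191.255.255)
  120.160.0.0/13 (120.160.0.0 - 120.167.255.255)
Most specific is 120.160.0.0/13.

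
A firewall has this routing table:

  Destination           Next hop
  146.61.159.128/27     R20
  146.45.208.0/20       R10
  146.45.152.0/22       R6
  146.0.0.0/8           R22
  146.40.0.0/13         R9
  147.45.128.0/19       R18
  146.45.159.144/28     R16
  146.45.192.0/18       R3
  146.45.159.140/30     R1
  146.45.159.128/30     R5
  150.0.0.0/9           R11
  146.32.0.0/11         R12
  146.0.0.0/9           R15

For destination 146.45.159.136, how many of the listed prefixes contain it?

Prefixes containing 146.45.159.136:
  146.0.0.0/8 (146.0.0.0 - 146.255.255.255)
  146.0.0.0/9 (146.0.0.0 - 146.127.255.255)
  146.32.0.0/11 (146.32.0.0 - 146.63.255.255)
  146.40.0.0/13 (146.40.0.0 - 146.47.255.255)
Total matching entries: 4.

4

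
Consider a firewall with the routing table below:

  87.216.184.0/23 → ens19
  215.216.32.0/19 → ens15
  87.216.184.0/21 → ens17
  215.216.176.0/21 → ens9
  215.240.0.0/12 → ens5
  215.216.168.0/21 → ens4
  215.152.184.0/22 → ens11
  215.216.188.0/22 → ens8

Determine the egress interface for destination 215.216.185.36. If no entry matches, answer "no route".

no route

No entry's prefix contains 215.216.185.36; there is no default route.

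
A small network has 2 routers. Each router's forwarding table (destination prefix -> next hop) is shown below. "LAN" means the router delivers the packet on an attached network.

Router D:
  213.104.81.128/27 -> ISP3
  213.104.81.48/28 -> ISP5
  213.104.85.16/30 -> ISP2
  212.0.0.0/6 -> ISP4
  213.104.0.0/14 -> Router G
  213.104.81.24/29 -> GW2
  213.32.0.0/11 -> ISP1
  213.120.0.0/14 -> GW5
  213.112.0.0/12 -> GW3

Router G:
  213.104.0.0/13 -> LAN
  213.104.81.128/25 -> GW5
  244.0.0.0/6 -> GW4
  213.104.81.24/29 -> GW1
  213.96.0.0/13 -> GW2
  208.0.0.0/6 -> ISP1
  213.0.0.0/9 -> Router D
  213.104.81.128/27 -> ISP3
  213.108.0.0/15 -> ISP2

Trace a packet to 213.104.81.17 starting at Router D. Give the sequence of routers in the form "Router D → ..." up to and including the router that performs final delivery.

Router D → Router G

At Router D: longest match for 213.104.81.17 is 213.104.0.0/14 -> Router G
At Router G: longest match for 213.104.81.17 is 213.104.0.0/13 -> LAN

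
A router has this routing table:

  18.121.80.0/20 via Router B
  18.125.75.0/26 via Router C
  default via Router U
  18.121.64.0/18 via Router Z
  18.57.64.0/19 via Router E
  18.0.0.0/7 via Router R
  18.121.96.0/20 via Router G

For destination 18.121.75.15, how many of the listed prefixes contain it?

3

Prefixes containing 18.121.75.15:
  0.0.0.0/0 (default, matches everything)
  18.0.0.0/7 (18.0.0.0 - 19.255.255.255)
  18.121.64.0/18 (18.121.64.0 - 18.121.127.255)
Total matching entries: 3.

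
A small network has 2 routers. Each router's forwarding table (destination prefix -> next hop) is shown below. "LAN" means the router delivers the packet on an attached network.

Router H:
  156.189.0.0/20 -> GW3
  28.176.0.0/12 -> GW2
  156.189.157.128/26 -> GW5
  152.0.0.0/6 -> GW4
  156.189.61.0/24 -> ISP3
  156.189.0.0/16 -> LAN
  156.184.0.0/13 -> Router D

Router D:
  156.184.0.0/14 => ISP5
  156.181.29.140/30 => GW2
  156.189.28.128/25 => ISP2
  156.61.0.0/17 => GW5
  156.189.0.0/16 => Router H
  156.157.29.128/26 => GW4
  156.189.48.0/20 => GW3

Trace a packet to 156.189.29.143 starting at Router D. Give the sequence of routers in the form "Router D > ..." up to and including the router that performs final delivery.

At Router D: longest match for 156.189.29.143 is 156.189.0.0/16 -> Router H
At Router H: longest match for 156.189.29.143 is 156.189.0.0/16 -> LAN

Router D > Router H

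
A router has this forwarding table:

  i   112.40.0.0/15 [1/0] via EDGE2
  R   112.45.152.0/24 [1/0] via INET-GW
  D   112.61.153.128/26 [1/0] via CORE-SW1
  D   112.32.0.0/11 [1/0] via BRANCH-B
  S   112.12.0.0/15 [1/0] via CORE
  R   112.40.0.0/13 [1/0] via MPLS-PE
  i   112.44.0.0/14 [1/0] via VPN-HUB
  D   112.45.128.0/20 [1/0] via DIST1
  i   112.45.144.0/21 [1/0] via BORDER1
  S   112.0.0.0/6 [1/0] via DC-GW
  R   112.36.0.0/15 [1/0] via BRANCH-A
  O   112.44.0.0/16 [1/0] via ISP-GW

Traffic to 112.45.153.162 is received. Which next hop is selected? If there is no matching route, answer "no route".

VPN-HUB

Routes whose prefix contains 112.45.153.162:
  112.0.0.0/6 (112.0.0.0 - 115.255.255.255) -> DC-GW
  112.32.0.0/11 (112.32.0.0 - 112.63.255.255) -> BRANCH-B
  112.40.0.0/13 (112.40.0.0 - 112.47.255.255) -> MPLS-PE
  112.44.0.0/14 (112.44.0.0 - 112.47.255.255) -> VPN-HUB
More-specific entries that do NOT match:
  112.61.153.128/26 (112.61.153.128 - 112.61.153.191) does not contain 112.45.153.162
  112.45.152.0/24 (112.45.152.0 - 112.45.152.255) does not contain 112.45.153.162
  112.45.144.0/21 (112.45.144.0 - 112.45.151.255) does not contain 112.45.153.162
  112.45.128.0/20 (112.45.128.0 - 112.45.143.255) does not contain 112.45.153.162
  112.44.0.0/16 (112.44.0.0 - 112.44.255.255) does not contain 112.45.153.162
  112.40.0.0/15 (112.40.0.0 - 112.41.255.255) does not contain 112.45.153.162
  112.12.0.0/15 (112.12.0.0 - 112.13.255.255) does not contain 112.45.153.162
  112.36.0.0/15 (112.36.0.0 - 112.37.255.255) does not contain 112.45.153.162
Longest matching prefix is /14 -> next hop VPN-HUB.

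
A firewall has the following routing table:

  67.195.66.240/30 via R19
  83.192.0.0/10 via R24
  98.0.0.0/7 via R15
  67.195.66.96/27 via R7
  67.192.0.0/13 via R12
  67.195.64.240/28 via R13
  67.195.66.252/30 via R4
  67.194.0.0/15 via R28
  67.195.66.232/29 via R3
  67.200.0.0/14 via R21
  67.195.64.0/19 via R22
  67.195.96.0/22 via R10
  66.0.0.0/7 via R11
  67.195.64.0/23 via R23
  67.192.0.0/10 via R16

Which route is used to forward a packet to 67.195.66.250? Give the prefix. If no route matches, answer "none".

Entries matching 67.195.66.250:
  66.0.0.0/7 (66.0.0.0 - 67.255.255.255)
  67.192.0.0/10 (67.192.0.0 - 67.255.255.255)
  67.192.0.0/13 (67.192.0.0 - 67.199.255.255)
  67.194.0.0/15 (67.194.0.0 - 67.195.255.255)
  67.195.64.0/19 (67.195.64.0 - 67.195.95.255)
Most specific is 67.195.64.0/19.

67.195.64.0/19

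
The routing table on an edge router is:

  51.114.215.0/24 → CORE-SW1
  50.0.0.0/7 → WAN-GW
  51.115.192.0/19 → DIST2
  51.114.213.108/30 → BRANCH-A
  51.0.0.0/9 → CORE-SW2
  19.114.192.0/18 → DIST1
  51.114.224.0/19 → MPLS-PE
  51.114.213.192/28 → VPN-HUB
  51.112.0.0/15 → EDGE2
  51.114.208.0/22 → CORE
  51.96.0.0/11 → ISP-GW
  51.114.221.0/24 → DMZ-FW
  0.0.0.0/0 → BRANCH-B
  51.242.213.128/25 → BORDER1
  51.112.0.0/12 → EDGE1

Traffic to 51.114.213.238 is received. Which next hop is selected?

EDGE1

Routes whose prefix contains 51.114.213.238:
  0.0.0.0/0 (default, matches everything) -> BRANCH-B
  50.0.0.0/7 (50.0.0.0 - 51.255.255.255) -> WAN-GW
  51.0.0.0/9 (51.0.0.0 - 51.127.255.255) -> CORE-SW2
  51.96.0.0/11 (51.96.0.0 - 51.127.255.255) -> ISP-GW
  51.112.0.0/12 (51.112.0.0 - 51.127.255.255) -> EDGE1
More-specific entries that do NOT match:
  51.114.213.108/30 (51.114.213.108 - 51.114.213.111) does not contain 51.114.213.238
  51.114.213.192/28 (51.114.213.192 - 51.114.213.207) does not contain 51.114.213.238
  51.242.213.128/25 (51.242.213.128 - 51.242.213.255) does not contain 51.114.213.238
  51.114.215.0/24 (51.114.215.0 - 51.114.215.255) does not contain 51.114.213.238
  51.114.221.0/24 (51.114.221.0 - 51.114.221.255) does not contain 51.114.213.238
  51.114.208.0/22 (51.114.208.0 - 51.114.211.255) does not contain 51.114.213.238
  51.115.192.0/19 (51.115.192.0 - 51.115.223.255) does not contain 51.114.213.238
  51.114.224.0/19 (51.114.224.0 - 51.114.255.255) does not contain 51.114.213.238
  19.114.192.0/18 (19.114.192.0 - 19.114.255.255) does not contain 51.114.213.238
  51.112.0.0/15 (51.112.0.0 - 51.113.255.255) does not contain 51.114.213.238
Longest matching prefix is /12 -> next hop EDGE1.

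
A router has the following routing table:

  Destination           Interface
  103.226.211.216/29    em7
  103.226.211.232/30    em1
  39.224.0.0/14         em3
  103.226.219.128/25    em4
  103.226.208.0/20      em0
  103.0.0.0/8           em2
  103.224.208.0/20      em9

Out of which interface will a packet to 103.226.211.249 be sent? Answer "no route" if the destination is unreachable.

em0

Routes whose prefix contains 103.226.211.249:
  103.0.0.0/8 (103.0.0.0 - 103.255.255.255) -> em2
  103.226.208.0/20 (103.226.208.0 - 103.226.223.255) -> em0
More-specific entries that do NOT match:
  103.226.211.232/30 (103.226.211.232 - 103.226.211.235) does not contain 103.226.211.249
  103.226.211.216/29 (103.226.211.216 - 103.226.211.223) does not contain 103.226.211.249
  103.226.219.128/25 (103.226.219.128 - 103.226.219.255) does not contain 103.226.211.249
Longest matching prefix is /20 -> interface em0.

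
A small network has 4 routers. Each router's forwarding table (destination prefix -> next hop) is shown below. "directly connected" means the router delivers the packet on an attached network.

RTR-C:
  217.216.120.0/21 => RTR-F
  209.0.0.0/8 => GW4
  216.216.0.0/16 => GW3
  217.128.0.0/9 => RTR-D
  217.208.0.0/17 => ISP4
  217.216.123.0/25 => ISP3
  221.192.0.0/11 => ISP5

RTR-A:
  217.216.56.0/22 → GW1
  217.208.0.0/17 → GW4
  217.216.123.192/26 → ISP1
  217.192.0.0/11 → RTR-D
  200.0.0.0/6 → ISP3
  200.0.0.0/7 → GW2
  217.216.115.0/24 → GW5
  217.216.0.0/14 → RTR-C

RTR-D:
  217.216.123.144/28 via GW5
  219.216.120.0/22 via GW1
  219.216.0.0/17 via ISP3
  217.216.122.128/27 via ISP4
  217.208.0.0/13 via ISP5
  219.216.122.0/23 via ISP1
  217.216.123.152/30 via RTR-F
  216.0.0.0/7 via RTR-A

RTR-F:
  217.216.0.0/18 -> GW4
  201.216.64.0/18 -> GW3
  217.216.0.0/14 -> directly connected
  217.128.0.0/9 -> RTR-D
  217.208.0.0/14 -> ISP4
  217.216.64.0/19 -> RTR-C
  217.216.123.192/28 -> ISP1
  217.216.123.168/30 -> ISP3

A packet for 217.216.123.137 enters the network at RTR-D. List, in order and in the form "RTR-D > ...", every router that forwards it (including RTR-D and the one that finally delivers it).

At RTR-D: longest match for 217.216.123.137 is 216.0.0.0/7 -> RTR-A
At RTR-A: longest match for 217.216.123.137 is 217.216.0.0/14 -> RTR-C
At RTR-C: longest match for 217.216.123.137 is 217.216.120.0/21 -> RTR-F
At RTR-F: longest match for 217.216.123.137 is 217.216.0.0/14 -> directly connected

RTR-D > RTR-A > RTR-C > RTR-F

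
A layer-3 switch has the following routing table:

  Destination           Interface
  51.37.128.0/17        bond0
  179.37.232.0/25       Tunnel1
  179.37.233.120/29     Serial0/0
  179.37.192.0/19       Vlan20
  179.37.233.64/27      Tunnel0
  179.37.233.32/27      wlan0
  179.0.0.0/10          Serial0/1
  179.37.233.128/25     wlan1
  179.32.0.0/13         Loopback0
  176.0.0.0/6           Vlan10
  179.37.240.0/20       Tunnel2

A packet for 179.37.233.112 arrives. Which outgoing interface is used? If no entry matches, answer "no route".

Loopback0

Routes whose prefix contains 179.37.233.112:
  176.0.0.0/6 (176.0.0.0 - 179.255.255.255) -> Vlan10
  179.0.0.0/10 (179.0.0.0 - 179.63.255.255) -> Serial0/1
  179.32.0.0/13 (179.32.0.0 - 179.39.255.255) -> Loopback0
More-specific entries that do NOT match:
  179.37.233.120/29 (179.37.233.120 - 179.37.233.127) does not contain 179.37.233.112
  179.37.233.64/27 (179.37.233.64 - 179.37.233.95) does not contain 179.37.233.112
  179.37.233.32/27 (179.37.233.32 - 179.37.233.63) does not contain 179.37.233.112
  179.37.232.0/25 (179.37.232.0 - 179.37.232.127) does not contain 179.37.233.112
  179.37.233.128/25 (179.37.233.128 - 179.37.233.255) does not contain 179.37.233.112
  179.37.240.0/20 (179.37.240.0 - 179.37.255.255) does not contain 179.37.233.112
  179.37.192.0/19 (179.37.192.0 - 179.37.223.255) does not contain 179.37.233.112
  51.37.128.0/17 (51.37.128.0 - 51.37.255.255) does not contain 179.37.233.112
Longest matching prefix is /13 -> interface Loopback0.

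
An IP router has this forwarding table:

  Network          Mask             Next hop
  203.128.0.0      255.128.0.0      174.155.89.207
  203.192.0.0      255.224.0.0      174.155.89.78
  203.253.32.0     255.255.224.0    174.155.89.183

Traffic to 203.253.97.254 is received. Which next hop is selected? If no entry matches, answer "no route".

174.155.89.207

Routes whose prefix contains 203.253.97.254:
  203.128.0.0/9 (203.128.0.0 - 203.255.255.255) -> 174.155.89.207
More-specific entries that do NOT match:
  203.253.32.0/19 (203.253.32.0 - 203.253.63.255) does not contain 203.253.97.254
  203.192.0.0/11 (203.192.0.0 - 203.223.255.255) does not contain 203.253.97.254
Longest matching prefix is /9 -> next hop 174.155.89.207.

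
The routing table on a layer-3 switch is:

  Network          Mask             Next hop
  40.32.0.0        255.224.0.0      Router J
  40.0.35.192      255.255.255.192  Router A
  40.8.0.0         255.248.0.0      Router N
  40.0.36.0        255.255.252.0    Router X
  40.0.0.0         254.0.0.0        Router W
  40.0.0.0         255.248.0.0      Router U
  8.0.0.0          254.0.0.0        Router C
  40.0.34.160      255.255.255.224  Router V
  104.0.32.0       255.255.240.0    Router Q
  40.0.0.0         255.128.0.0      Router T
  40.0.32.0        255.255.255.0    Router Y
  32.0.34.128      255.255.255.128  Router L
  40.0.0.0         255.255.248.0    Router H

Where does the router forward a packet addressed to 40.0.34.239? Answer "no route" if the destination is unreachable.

Router U

Routes whose prefix contains 40.0.34.239:
  40.0.0.0/7 (40.0.0.0 - 41.255.255.255) -> Router W
  40.0.0.0/9 (40.0.0.0 - 40.127.255.255) -> Router T
  40.0.0.0/13 (40.0.0.0 - 40.7.255.255) -> Router U
More-specific entries that do NOT match:
  40.0.34.160/27 (40.0.34.160 - 40.0.34.191) does not contain 40.0.34.239
  40.0.35.192/26 (40.0.35.192 - 40.0.35.255) does not contain 40.0.34.239
  32.0.34.128/25 (32.0.34.128 - 32.0.34.255) does not contain 40.0.34.239
  40.0.32.0/24 (40.0.32.0 - 40.0.32.255) does not contain 40.0.34.239
  40.0.36.0/22 (40.0.36.0 - 40.0.39.255) does not contain 40.0.34.239
  40.0.0.0/21 (40.0.0.0 - 40.0.7.255) does not contain 40.0.34.239
  104.0.32.0/20 (104.0.32.0 - 104.0.47.255) does not contain 40.0.34.239
Longest matching prefix is /13 -> next hop Router U.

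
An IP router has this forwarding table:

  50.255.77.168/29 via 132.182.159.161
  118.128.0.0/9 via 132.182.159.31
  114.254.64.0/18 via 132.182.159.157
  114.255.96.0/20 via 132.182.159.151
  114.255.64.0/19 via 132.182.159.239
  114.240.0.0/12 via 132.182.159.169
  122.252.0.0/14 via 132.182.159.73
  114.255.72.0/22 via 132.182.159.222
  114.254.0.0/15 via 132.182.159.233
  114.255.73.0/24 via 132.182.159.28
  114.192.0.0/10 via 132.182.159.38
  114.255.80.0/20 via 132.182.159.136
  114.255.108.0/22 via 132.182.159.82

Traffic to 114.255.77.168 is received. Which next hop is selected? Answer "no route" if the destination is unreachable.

Routes whose prefix contains 114.255.77.168:
  114.192.0.0/10 (114.192.0.0 - 114.255.255.255) -> 132.182.159.38
  114.240.0.0/12 (114.240.0.0 - 114.255.255.255) -> 132.182.159.169
  114.254.0.0/15 (114.254.0.0 - 114.255.255.255) -> 132.182.159.233
  114.255.64.0/19 (114.255.64.0 - 114.255.95.255) -> 132.182.159.239
More-specific entries that do NOT match:
  50.255.77.168/29 (50.255.77.168 - 50.255.77.175) does not contain 114.255.77.168
  114.255.73.0/24 (114.255.73.0 - 114.255.73.255) does not contain 114.255.77.168
  114.255.72.0/22 (114.255.72.0 - 114.255.75.255) does not contain 114.255.77.168
  114.255.108.0/22 (114.255.108.0 - 114.255.111.255) does not contain 114.255.77.168
  114.255.96.0/20 (114.255.96.0 - 114.255.111.255) does not contain 114.255.77.168
  114.255.80.0/20 (114.255.80.0 - 114.255.95.255) does not contain 114.255.77.168
Longest matching prefix is /19 -> next hop 132.182.159.239.

132.182.159.239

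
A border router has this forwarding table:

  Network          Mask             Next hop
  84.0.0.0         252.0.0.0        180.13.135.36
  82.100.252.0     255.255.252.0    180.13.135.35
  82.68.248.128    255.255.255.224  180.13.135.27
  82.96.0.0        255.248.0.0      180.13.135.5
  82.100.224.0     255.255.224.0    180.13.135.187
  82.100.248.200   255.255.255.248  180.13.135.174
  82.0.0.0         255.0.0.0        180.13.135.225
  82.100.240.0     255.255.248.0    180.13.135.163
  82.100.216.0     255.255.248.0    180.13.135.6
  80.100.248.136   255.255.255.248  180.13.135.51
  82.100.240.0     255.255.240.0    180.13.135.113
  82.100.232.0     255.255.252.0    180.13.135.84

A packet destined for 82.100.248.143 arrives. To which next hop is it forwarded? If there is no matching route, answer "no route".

Routes whose prefix contains 82.100.248.143:
  82.0.0.0/8 (82.0.0.0 - 82.255.255.255) -> 180.13.135.225
  82.96.0.0/13 (82.96.0.0 - 82.103.255.255) -> 180.13.135.5
  82.100.224.0/19 (82.100.224.0 - 82.100.255.255) -> 180.13.135.187
  82.100.240.0/20 (82.100.240.0 - 82.100.255.255) -> 180.13.135.113
More-specific entries that do NOT match:
  82.100.248.200/29 (82.100.248.200 - 82.100.248.207) does not contain 82.100.248.143
  80.100.248.136/29 (80.100.248.136 - 80.100.248.143) does not contain 82.100.248.143
  82.68.248.128/27 (82.68.248.128 - 82.68.248.159) does not contain 82.100.248.143
  82.100.252.0/22 (82.100.252.0 - 82.100.255.255) does not contain 82.100.248.143
  82.100.232.0/22 (82.100.232.0 - 82.100.235.255) does not contain 82.100.248.143
  82.100.240.0/21 (82.100.240.0 - 82.100.247.255) does not contain 82.100.248.143
  82.100.216.0/21 (82.100.216.0 - 82.100.223.255) does not contain 82.100.248.143
Longest matching prefix is /20 -> next hop 180.13.135.113.

180.13.135.113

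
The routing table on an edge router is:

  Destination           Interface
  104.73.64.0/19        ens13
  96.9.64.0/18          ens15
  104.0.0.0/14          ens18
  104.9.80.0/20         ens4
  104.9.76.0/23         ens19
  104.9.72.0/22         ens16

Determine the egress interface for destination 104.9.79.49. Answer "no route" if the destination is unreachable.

no route

No entry's prefix contains 104.9.79.49; there is no default route.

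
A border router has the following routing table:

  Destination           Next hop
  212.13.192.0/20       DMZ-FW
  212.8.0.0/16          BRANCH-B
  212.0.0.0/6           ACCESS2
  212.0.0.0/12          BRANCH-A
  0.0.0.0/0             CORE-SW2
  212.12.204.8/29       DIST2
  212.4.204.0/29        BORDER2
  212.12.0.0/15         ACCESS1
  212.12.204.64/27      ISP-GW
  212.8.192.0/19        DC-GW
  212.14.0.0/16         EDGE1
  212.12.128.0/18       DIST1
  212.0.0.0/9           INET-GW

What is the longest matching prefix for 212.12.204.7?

212.12.0.0/15

Entries matching 212.12.204.7:
  0.0.0.0/0 (default, matches everything)
  212.0.0.0/6 (212.0.0.0 - 215.255.255.255)
  212.0.0.0/9 (212.0.0.0 - 212.127.255.255)
  212.0.0.0/12 (212.0.0.0 - 212.15.255.255)
  212.12.0.0/15 (212.12.0.0 - 212.13.255.255)
Most specific is 212.12.0.0/15.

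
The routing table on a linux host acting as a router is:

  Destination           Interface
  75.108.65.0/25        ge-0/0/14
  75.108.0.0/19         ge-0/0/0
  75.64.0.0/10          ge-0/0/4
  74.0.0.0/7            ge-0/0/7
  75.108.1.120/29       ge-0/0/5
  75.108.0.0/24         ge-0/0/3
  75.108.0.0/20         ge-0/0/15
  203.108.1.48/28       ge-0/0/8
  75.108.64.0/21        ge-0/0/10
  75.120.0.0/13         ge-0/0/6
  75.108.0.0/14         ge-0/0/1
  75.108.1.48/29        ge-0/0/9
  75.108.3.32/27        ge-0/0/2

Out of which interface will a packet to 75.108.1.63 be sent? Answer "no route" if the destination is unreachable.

ge-0/0/15

Routes whose prefix contains 75.108.1.63:
  74.0.0.0/7 (74.0.0.0 - 75.255.255.255) -> ge-0/0/7
  75.64.0.0/10 (75.64.0.0 - 75.127.255.255) -> ge-0/0/4
  75.108.0.0/14 (75.108.0.0 - 75.111.255.255) -> ge-0/0/1
  75.108.0.0/19 (75.108.0.0 - 75.108.31.255) -> ge-0/0/0
  75.108.0.0/20 (75.108.0.0 - 75.108.15.255) -> ge-0/0/15
More-specific entries that do NOT match:
  75.108.1.120/29 (75.108.1.120 - 75.108.1.127) does not contain 75.108.1.63
  75.108.1.48/29 (75.108.1.48 - 75.108.1.55) does not contain 75.108.1.63
  203.108.1.48/28 (203.108.1.48 - 203.108.1.63) does not contain 75.108.1.63
  75.108.3.32/27 (75.108.3.32 - 75.108.3.63) does not contain 75.108.1.63
  75.108.65.0/25 (75.108.65.0 - 75.108.65.127) does not contain 75.108.1.63
  75.108.0.0/24 (75.108.0.0 - 75.108.0.255) does not contain 75.108.1.63
  75.108.64.0/21 (75.108.64.0 - 75.108.71.255) does not contain 75.108.1.63
Longest matching prefix is /20 -> interface ge-0/0/15.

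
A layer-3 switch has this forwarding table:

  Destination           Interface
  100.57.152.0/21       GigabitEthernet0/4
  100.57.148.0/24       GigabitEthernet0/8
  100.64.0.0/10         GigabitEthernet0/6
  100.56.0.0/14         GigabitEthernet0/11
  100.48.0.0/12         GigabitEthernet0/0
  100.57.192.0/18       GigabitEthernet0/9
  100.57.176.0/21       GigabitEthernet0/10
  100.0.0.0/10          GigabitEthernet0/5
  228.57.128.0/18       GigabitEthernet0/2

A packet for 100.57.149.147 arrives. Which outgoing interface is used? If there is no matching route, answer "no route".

Routes whose prefix contains 100.57.149.147:
  100.0.0.0/10 (100.0.0.0 - 100.63.255.255) -> GigabitEthernet0/5
  100.48.0.0/12 (100.48.0.0 - 100.63.255.255) -> GigabitEthernet0/0
  100.56.0.0/14 (100.56.0.0 - 100.59.255.255) -> GigabitEthernet0/11
More-specific entries that do NOT match:
  100.57.148.0/24 (100.57.148.0 - 100.57.148.255) does not contain 100.57.149.147
  100.57.152.0/21 (100.57.152.0 - 100.57.159.255) does not contain 100.57.149.147
  100.57.176.0/21 (100.57.176.0 - 100.57.183.255) does not contain 100.57.149.147
  100.57.192.0/18 (100.57.192.0 - 100.57.255.255) does not contain 100.57.149.147
  228.57.128.0/18 (228.57.128.0 - 228.57.191.255) does not contain 100.57.149.147
Longest matching prefix is /14 -> interface GigabitEthernet0/11.

GigabitEthernet0/11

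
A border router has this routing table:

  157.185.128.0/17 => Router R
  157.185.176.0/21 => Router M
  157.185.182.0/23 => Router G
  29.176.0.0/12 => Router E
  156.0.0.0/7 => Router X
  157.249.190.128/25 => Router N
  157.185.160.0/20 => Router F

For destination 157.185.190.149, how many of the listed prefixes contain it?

2

Prefixes containing 157.185.190.149:
  156.0.0.0/7 (156.0.0.0 - 157.255.255.255)
  157.185.128.0/17 (157.185.128.0 - 157.185.255.255)
Total matching entries: 2.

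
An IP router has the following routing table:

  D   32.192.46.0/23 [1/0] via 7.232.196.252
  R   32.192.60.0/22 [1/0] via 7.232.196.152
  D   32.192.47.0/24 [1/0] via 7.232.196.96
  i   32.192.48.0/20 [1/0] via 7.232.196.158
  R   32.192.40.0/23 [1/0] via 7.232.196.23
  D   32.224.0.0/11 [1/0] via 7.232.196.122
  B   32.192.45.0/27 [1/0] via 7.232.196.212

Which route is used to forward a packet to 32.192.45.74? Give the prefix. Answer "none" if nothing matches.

32.192.45.74 is outside every listed prefix and there is no default route.

none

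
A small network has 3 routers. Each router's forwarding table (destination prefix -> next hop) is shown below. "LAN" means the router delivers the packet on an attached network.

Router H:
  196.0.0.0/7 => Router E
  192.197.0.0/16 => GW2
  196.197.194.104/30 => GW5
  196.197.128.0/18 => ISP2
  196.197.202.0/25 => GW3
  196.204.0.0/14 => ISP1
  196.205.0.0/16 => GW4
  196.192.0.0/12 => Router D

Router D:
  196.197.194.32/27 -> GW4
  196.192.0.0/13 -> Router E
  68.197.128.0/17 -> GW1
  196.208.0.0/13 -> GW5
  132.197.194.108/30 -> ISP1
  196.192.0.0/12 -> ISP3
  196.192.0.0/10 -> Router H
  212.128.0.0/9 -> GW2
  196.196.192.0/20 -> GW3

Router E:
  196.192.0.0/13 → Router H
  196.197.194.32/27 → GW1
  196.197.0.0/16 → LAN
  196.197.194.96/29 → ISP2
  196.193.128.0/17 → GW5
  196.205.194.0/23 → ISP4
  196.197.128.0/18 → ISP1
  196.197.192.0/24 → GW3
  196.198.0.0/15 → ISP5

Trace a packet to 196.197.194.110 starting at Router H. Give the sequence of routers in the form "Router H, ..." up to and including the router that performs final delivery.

At Router H: longest match for 196.197.194.110 is 196.192.0.0/12 -> Router D
At Router D: longest match for 196.197.194.110 is 196.192.0.0/13 -> Router E
At Router E: longest match for 196.197.194.110 is 196.197.0.0/16 -> LAN

Router H, Router D, Router E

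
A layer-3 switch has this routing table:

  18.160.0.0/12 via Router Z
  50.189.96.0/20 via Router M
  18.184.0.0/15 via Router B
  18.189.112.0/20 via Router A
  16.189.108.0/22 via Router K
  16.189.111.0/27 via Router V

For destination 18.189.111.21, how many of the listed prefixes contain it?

No listed prefix contains 18.189.111.21.
Total matching entries: 0.

0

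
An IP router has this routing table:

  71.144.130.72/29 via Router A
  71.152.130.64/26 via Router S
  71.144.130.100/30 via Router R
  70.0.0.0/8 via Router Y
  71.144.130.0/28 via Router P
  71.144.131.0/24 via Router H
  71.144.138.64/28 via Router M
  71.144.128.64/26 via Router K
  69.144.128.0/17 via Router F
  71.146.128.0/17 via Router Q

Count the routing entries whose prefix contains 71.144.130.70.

No listed prefix contains 71.144.130.70.
Total matching entries: 0.

0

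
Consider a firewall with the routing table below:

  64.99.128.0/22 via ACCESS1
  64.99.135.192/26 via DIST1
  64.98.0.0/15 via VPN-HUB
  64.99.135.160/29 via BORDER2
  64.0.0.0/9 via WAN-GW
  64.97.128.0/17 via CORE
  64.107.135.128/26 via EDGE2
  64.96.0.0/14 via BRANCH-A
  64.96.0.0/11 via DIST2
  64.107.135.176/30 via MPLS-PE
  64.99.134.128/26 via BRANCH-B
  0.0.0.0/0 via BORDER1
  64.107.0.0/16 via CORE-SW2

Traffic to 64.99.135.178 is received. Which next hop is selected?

VPN-HUB

Routes whose prefix contains 64.99.135.178:
  0.0.0.0/0 (default, matches everything) -> BORDER1
  64.0.0.0/9 (64.0.0.0 - 64.127.255.255) -> WAN-GW
  64.96.0.0/11 (64.96.0.0 - 64.127.255.255) -> DIST2
  64.96.0.0/14 (64.96.0.0 - 64.99.255.255) -> BRANCH-A
  64.98.0.0/15 (64.98.0.0 - 64.99.255.255) -> VPN-HUB
More-specific entries that do NOT match:
  64.107.135.176/30 (64.107.135.176 - 64.107.135.179) does not contain 64.99.135.178
  64.99.135.160/29 (64.99.135.160 - 64.99.135.167) does not contain 64.99.135.178
  64.99.135.192/26 (64.99.135.192 - 64.99.135.255) does not contain 64.99.135.178
  64.107.135.128/26 (64.107.135.128 - 64.107.135.191) does not contain 64.99.135.178
  64.99.134.128/26 (64.99.134.128 - 64.99.134.191) does not contain 64.99.135.178
  64.99.128.0/22 (64.99.128.0 - 64.99.131.255) does not contain 64.99.135.178
  64.97.128.0/17 (64.97.128.0 - 64.97.255.255) does not contain 64.99.135.178
  64.107.0.0/16 (64.107.0.0 - 64.107.255.255) does not contain 64.99.135.178
Longest matching prefix is /15 -> next hop VPN-HUB.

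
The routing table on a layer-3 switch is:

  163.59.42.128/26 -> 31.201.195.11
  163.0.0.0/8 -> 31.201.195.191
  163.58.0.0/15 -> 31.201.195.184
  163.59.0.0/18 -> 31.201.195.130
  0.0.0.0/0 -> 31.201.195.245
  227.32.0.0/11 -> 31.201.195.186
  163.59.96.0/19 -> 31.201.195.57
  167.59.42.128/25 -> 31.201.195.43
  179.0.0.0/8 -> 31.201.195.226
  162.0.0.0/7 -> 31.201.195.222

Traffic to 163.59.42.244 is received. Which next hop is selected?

Routes whose prefix contains 163.59.42.244:
  0.0.0.0/0 (default, matches everything) -> 31.201.195.245
  162.0.0.0/7 (162.0.0.0 - 163.255.255.255) -> 31.201.195.222
  163.0.0.0/8 (163.0.0.0 - 163.255.255.255) -> 31.201.195.191
  163.58.0.0/15 (163.58.0.0 - 163.59.255.255) -> 31.201.195.184
  163.59.0.0/18 (163.59.0.0 - 163.59.63.255) -> 31.201.195.130
More-specific entries that do NOT match:
  163.59.42.128/26 (163.59.42.128 - 163.59.42.191) does not contain 163.59.42.244
  167.59.42.128/25 (167.59.42.128 - 167.59.42.255) does not contain 163.59.42.244
  163.59.96.0/19 (163.59.96.0 - 163.59.127.255) does not contain 163.59.42.244
Longest matching prefix is /18 -> next hop 31.201.195.130.

31.201.195.130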